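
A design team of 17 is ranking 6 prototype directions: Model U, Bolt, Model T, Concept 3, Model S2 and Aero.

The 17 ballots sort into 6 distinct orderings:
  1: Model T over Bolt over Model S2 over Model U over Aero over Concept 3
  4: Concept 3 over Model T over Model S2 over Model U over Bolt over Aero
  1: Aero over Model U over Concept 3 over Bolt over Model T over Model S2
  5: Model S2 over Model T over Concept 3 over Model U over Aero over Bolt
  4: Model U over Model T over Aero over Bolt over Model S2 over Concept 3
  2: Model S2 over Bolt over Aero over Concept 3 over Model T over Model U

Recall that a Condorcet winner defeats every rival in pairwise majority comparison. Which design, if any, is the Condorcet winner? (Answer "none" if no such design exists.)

Model T

Pairwise majorities:
Model U vs Bolt: Model U wins 14–3.
Model U vs Model T: Model T wins 12–5.
Model U vs Concept 3: Concept 3 wins 11–6.
Model U vs Model S2: Model S2, 12–5.
Model U vs Aero: Model U, 14–3.
Bolt vs Model T: Model T, 14–3.
Bolt–Concept 3: Concept 3 10–7.
Bolt vs Model S2: Model S2 wins 11–6.
Bolt–Aero: Aero 10–7.
Model T–Concept 3: Model T 10–7.
Model T vs Model S2: Model T wins 10–7.
Model T vs Aero: Model T wins 14–3.
Concept 3–Model S2: Model S2 12–5.
Concept 3 vs Aero: Concept 3, 9–8.
Model S2 vs Aero: Model S2 wins 12–5.
Model T beats each of Model U, Bolt, Concept 3, Model S2, Aero — Model T is the Condorcet winner.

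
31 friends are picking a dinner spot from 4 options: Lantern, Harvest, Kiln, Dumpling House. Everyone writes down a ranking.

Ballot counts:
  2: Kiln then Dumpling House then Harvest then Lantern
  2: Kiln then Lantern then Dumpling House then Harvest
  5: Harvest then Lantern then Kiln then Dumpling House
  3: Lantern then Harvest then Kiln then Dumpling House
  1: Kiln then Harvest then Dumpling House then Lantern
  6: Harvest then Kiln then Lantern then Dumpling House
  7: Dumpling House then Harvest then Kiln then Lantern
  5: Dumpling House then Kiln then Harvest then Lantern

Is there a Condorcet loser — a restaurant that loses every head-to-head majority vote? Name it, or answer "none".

none

Pairwise majorities:
Lantern vs Harvest: Lantern is ranked higher on 2+3 = 5 ballots, Harvest on 26. Harvest wins 26–5.
Lantern vs Kiln: Lantern is ranked higher on 5+3 = 8 ballots, Kiln on 23. Kiln wins 23–8.
Lantern vs Dumpling House: Lantern is ranked higher on 2+5+3+6 = 16 ballots, Dumpling House on 15. Lantern wins 16–15.
Harvest vs Kiln: Harvest wins 21–10.
Harvest vs Dumpling House: Dumpling House, 16–15.
Kiln vs Dumpling House: Kiln is ranked higher on 2+2+5+3+1+6 = 19 ballots, Dumpling House on 12. Kiln wins 19–12.
Every restaurant wins at least one matchup (Lantern beats Dumpling House; Harvest beats Lantern; Kiln beats Lantern; Dumpling House beats Harvest), so there is no Condorcet loser.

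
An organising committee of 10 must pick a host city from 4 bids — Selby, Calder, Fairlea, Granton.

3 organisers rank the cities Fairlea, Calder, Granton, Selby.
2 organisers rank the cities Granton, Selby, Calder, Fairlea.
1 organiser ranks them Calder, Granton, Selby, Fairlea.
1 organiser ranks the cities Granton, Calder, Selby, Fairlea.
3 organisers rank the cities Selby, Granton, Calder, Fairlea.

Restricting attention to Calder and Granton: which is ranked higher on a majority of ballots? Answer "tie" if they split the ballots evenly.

Ballots ranking Calder above Granton: 3 + 1 = 4.
Ballots ranking Granton above Calder: 10 − 4 = 6.
Granton wins the head-to-head 6–4.

Granton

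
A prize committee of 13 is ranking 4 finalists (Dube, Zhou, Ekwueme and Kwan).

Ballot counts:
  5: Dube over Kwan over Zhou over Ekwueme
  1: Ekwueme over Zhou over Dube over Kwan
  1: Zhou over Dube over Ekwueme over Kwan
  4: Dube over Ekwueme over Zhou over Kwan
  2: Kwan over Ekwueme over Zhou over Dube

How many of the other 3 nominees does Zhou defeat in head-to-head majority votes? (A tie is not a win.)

0

Zhou against each rival (13 jurors):
Zhou vs Dube: Dube wins 9–4.
Zhou vs Ekwueme: 5+1 = 6 for Zhou, 7 for Ekwueme — Ekwueme by 7–6.
Zhou vs Kwan: 6 to 7, Kwan.
Zhou beats no one; loses to Dube, Ekwueme, Kwan — 0 pairwise wins.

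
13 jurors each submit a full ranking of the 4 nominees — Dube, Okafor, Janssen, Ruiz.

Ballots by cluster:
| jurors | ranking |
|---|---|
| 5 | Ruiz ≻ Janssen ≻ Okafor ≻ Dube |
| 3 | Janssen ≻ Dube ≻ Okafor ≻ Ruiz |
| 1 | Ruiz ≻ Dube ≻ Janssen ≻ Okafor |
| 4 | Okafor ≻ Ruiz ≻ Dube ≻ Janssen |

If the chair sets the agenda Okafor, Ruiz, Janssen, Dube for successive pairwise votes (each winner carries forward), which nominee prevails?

Round 1: Okafor vs Ruiz — 7–6, Okafor advances.
Round 2: Okafor vs Janssen — 4–9, Janssen advances.
Round 3: Janssen vs Dube — 8–5, Janssen advances.
The agenda winner is Janssen.

Janssen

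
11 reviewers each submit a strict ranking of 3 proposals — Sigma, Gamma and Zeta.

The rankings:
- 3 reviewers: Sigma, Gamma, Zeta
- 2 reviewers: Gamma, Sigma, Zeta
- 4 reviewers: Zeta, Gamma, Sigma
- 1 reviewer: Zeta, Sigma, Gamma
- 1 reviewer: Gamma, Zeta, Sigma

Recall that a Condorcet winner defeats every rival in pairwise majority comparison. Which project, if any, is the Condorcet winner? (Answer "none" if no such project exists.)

Pairwise majorities:
Sigma vs Gamma: Sigma preferred on 3+1 = 4 ballots; Gamma wins 7–4.
Sigma vs Zeta: 5 to 6, Zeta.
Gamma vs Zeta: 6 to 5, Gamma.
Only Gamma has no losses; Gamma is the Condorcet winner.

Gamma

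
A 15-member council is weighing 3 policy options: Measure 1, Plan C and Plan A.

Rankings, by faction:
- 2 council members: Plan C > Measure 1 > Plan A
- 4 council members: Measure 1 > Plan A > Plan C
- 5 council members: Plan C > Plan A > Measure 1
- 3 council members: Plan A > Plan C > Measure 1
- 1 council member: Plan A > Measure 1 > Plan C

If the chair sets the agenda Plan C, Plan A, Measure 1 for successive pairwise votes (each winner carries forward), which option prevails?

Plan A

Round 1: Plan C vs Plan A — 7–8, Plan A advances.
Round 2: Plan A vs Measure 1 — 9–6, Plan A advances.
The agenda winner is Plan A.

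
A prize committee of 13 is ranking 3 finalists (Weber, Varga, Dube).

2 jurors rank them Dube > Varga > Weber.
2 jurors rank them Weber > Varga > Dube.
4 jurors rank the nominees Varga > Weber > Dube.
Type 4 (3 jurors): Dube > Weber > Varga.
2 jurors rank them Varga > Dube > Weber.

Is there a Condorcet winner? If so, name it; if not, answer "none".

Varga

Pairwise majorities:
Weber vs Varga: Weber preferred on 2+3 = 5 ballots; Varga wins 8–5.
Weber–Dube: Dube 7–6.
Varga vs Dube: 2+4+2 = 8 for Varga, 5 for Dube — Varga by 8–5.
Varga beats each of Weber, Dube — Varga is the Condorcet winner.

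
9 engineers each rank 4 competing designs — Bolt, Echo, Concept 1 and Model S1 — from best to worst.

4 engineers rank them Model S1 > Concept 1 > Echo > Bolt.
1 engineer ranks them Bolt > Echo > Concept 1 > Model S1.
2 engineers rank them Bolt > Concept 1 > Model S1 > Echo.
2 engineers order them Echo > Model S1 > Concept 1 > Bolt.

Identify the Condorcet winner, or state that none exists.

Model S1

Head-to-head results (9 engineers):
Bolt vs Echo: Bolt preferred on 1+2 = 3 ballots; Echo wins 6–3.
Bolt vs Concept 1: Bolt is ranked higher on 1+2 = 3 ballots, Concept 1 on 6. Concept 1 wins 6–3.
Bolt vs Model S1: Bolt preferred on 1+2 = 3 ballots; Model S1 wins 6–3.
Echo vs Concept 1: 3 to 6, Concept 1.
Echo vs Model S1: Echo is ranked higher on 1+2 = 3 ballots, Model S1 on 6. Model S1 wins 6–3.
Concept 1 vs Model S1: 3 to 6, Model S1.
Model S1 beats each of Bolt, Echo, Concept 1 — Model S1 is the Condorcet winner.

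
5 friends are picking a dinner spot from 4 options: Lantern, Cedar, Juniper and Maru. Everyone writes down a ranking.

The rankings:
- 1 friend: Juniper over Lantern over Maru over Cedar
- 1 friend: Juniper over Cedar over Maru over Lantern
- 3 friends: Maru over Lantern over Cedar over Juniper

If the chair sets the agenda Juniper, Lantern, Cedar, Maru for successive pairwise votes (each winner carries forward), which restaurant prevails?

Maru

Round 1: Juniper vs Lantern — 2–3, Lantern advances.
Round 2: Lantern vs Cedar — 4–1, Lantern advances.
Round 3: Lantern vs Maru — 1–4, Maru advances.
The agenda winner is Maru.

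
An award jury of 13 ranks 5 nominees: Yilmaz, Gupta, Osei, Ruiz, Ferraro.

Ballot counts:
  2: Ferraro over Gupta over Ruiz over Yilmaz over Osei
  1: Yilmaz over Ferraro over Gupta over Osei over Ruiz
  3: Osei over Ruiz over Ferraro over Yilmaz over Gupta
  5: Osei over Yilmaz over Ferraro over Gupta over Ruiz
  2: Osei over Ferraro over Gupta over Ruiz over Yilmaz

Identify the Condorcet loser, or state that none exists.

none

Pairwise majorities:
Yilmaz vs Gupta: 1+3+5 = 9 for Yilmaz, 4 for Gupta — Yilmaz by 9–4.
Yilmaz vs Osei: 3 to 10, Osei.
Yilmaz vs Ruiz: Ruiz, 7–6.
Yilmaz vs Ferraro: Ferraro wins 7–6.
Gupta vs Osei: 2+1 = 3 for Gupta, 10 for Osei — Osei by 10–3.
Gupta vs Ruiz: 2+1+5+2 = 10 for Gupta, 3 for Ruiz — Gupta by 10–3.
Gupta–Ferraro: Ferraro 13–0.
Osei vs Ruiz: Osei, 11–2.
Osei vs Ferraro: Osei is ranked higher on 3+5+2 = 10 ballots, Ferraro on 3. Osei wins 10–3.
Ruiz vs Ferraro: Ferraro wins 10–3.
Every nominee wins at least one matchup (Yilmaz beats Gupta; Gupta beats Ruiz; Osei beats Yilmaz; Ruiz beats Yilmaz; Ferraro beats Yilmaz), so there is no Condorcet loser.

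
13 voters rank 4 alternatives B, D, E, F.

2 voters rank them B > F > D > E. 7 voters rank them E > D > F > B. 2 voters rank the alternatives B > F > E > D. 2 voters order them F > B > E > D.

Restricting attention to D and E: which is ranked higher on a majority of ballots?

Ballots ranking D above E: 2.
Ballots ranking E above D: 13 − 2 = 11.
E wins the head-to-head 11–2.

E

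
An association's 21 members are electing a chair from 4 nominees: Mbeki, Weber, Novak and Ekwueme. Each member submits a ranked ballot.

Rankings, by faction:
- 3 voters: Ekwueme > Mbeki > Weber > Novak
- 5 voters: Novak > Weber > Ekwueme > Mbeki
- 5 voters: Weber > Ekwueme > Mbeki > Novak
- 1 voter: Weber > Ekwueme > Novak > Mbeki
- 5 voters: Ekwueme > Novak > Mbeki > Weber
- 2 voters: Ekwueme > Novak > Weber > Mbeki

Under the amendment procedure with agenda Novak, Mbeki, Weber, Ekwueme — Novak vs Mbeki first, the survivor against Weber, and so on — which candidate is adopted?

Round 1: Novak vs Mbeki — 13–8, Novak advances.
Round 2: Novak vs Weber — 12–9, Novak advances.
Round 3: Novak vs Ekwueme — 5–16, Ekwueme advances.
Ekwueme survives the agenda.

Ekwueme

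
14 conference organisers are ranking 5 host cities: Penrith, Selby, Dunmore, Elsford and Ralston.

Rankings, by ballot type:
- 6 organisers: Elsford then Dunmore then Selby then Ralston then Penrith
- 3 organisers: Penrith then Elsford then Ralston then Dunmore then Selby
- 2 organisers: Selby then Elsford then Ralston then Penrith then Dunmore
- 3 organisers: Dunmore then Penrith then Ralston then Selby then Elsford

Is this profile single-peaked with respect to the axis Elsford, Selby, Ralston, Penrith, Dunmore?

Axis positions: Elsford=1, Selby=2, Ralston=3, Penrith=4, Dunmore=5.
Ballot type 1: ranking walks positions 1-5-2-3-4; Dunmore is ranked above Selby even though Selby lies between Dunmore and the peak Elsford on the axis — preferences dip and rise again. Not single-peaked.
Ballot type 2: ranking walks positions 4-1-3-5-2; Elsford is ranked above Ralston even though Ralston lies between Elsford and the peak Penrith on the axis — preferences dip and rise again. Not single-peaked.
Ballot type 3 (peak Selby at position 2): ranking walks positions 2-1-3-4-5, expanding outward from the peak — single-peaked.
Ballot type 4 (peak Dunmore at position 5): ranking walks positions 5-4-3-2-1, expanding outward from the peak — single-peaked.
Ballot type 1 violates single-peakedness, so the profile is not single-peaked on this axis.

no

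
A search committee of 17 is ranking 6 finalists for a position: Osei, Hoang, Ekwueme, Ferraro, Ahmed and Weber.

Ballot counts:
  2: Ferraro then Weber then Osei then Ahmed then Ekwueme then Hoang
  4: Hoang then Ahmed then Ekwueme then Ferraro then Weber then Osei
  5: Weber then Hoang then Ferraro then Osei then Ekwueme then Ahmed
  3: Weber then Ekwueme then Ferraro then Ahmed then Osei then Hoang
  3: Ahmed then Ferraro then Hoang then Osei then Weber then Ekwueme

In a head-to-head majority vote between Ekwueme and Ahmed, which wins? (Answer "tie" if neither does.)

Ballots ranking Ekwueme above Ahmed: 5 + 3 = 8.
Ballots ranking Ahmed above Ekwueme: 17 − 8 = 9.
Ahmed wins the head-to-head 9–8.

Ahmed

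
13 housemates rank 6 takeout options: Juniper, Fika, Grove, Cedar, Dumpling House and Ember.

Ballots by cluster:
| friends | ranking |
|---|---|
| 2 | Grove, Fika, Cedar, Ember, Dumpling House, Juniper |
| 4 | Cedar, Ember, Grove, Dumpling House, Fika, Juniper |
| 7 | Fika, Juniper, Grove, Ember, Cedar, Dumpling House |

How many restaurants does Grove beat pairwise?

Grove against each rival (13 friends):
Grove–Juniper: Juniper 7–6.
Grove vs Fika: Grove is ranked higher on 2+4 = 6 ballots, Fika on 7. Fika wins 7–6.
Grove vs Cedar: Grove preferred on 2+7 = 9 ballots; Grove wins 9–4.
Grove vs Dumpling House: Grove wins 13–0.
Grove vs Ember: Grove wins 9–4.
Grove beats Cedar, Dumpling House, Ember; loses to Juniper, Fika — 3 pairwise wins.

3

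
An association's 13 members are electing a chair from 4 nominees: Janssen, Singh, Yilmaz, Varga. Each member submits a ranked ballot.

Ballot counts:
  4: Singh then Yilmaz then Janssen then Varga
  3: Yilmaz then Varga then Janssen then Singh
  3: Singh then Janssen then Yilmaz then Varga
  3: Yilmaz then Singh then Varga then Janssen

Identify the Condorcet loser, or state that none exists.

Varga

Head-to-head results (13 voters):
Janssen vs Singh: 3 to 10, Singh.
Janssen vs Yilmaz: 3 for Janssen, 10 for Yilmaz — Yilmaz by 10–3.
Janssen vs Varga: Janssen wins 7–6.
Singh vs Yilmaz: 4+3 = 7 for Singh, 6 for Yilmaz — Singh by 7–6.
Singh vs Varga: Singh, 10–3.
Yilmaz vs Varga: 4+3+3+3 = 13 for Yilmaz, 0 for Varga — Yilmaz by 13–0.
Varga is beaten in every head-to-head and is the Condorcet loser.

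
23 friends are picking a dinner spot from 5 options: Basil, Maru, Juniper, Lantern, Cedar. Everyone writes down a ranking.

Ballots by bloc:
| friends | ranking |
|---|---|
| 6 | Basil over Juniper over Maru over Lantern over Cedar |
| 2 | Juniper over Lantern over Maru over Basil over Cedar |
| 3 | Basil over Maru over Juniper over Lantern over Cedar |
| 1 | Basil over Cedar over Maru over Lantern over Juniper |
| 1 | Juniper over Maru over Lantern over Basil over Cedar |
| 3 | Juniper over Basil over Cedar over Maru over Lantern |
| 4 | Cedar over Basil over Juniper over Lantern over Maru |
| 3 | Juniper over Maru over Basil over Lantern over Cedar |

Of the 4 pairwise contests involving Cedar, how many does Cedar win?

Cedar against each rival (23 friends):
Cedar vs Basil: Cedar preferred on 4 ballots; Basil wins 19–4.
Cedar vs Maru: 1+3+4 = 8 for Cedar, 15 for Maru — Maru by 15–8.
Cedar vs Juniper: 1+4 = 5 for Cedar, 18 for Juniper — Juniper by 18–5.
Cedar vs Lantern: Lantern, 15–8.
Cedar beats no one; loses to Basil, Maru, Juniper, Lantern — 0 pairwise wins.

0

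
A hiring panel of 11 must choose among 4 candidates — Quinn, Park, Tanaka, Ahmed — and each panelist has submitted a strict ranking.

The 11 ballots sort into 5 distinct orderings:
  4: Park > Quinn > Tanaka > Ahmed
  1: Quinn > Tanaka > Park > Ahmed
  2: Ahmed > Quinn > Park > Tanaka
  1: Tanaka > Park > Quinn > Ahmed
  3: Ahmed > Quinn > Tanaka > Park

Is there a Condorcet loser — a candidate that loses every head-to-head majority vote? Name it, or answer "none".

Pairwise majorities:
Quinn vs Park: Quinn wins 6–5.
Quinn vs Tanaka: Quinn, 10–1.
Quinn vs Ahmed: Quinn, 6–5.
Park–Tanaka: Park 6–5.
Park vs Ahmed: 6 to 5, Park.
Tanaka vs Ahmed: 4+1+1 = 6 for Tanaka, 5 for Ahmed — Tanaka by 6–5.
Ahmed loses to every other candidate — it is the Condorcet loser.

Ahmed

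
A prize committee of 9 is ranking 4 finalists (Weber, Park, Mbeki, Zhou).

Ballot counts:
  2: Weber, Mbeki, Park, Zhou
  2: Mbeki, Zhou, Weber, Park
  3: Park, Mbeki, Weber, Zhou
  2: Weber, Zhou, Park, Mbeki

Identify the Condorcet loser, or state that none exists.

Zhou

Pairwise majorities:
Weber vs Park: 2+2+2 = 6 for Weber, 3 for Park — Weber by 6–3.
Weber vs Mbeki: 4 to 5, Mbeki.
Weber–Zhou: Weber 7–2.
Park vs Mbeki: 3+2 = 5 for Park, 4 for Mbeki — Park by 5–4.
Park vs Zhou: Park is ranked higher on 2+3 = 5 ballots, Zhou on 4. Park wins 5–4.
Mbeki vs Zhou: Mbeki wins 7–2.
Only Zhou has no wins; Zhou is the Condorcet loser.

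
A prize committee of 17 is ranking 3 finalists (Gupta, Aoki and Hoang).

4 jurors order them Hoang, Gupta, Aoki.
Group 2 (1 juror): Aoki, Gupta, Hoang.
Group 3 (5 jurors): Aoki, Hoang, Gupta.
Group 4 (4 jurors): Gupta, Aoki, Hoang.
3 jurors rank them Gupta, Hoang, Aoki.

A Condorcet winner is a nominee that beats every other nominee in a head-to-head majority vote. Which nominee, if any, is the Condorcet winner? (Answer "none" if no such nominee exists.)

none

Head-to-head results (17 jurors):
Gupta vs Aoki: Gupta is ranked higher on 4+4+3 = 11 ballots, Aoki on 6. Gupta wins 11–6.
Gupta vs Hoang: Gupta preferred on 1+4+3 = 8 ballots; Hoang wins 9–8.
Aoki vs Hoang: Aoki is ranked higher on 1+5+4 = 10 ballots, Hoang on 7. Aoki wins 10–7.
No nominee is unbeaten: Gupta loses to Hoang; Aoki loses to Gupta; Hoang loses to Aoki. In particular Gupta beats Aoki beats Hoang beats Gupta is a majority cycle — no Condorcet winner exists.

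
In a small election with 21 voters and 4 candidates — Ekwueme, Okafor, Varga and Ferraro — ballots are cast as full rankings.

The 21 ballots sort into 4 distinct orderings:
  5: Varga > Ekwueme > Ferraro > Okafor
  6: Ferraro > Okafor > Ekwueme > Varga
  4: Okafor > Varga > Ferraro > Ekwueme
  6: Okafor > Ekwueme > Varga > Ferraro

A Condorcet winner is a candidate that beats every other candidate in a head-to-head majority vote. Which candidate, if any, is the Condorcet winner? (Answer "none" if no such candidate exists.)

Head-to-head results (21 voters):
Ekwueme vs Okafor: Okafor wins 16–5.
Ekwueme vs Varga: Ekwueme, 12–9.
Ekwueme–Ferraro: Ekwueme 11–10.
Okafor–Varga: Okafor 16–5.
Okafor vs Ferraro: Ferraro wins 11–10.
Varga vs Ferraro: Varga wins 15–6.
Each candidate drops at least one matchup (Ekwueme loses to Okafor; Okafor loses to Ferraro; Varga loses to Ekwueme; Ferraro loses to Ekwueme); the cycle Ekwueme beats Ferraro beats Okafor beats Ekwueme rules out a Condorcet winner.

none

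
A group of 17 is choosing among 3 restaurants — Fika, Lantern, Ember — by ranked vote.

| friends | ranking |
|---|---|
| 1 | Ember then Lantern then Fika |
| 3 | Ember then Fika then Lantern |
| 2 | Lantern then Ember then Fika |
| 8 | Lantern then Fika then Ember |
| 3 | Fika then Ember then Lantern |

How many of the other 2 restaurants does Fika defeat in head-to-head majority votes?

1

Fika against each rival (17 friends):
Fika vs Lantern: 6 to 11, Lantern.
Fika vs Ember: 8+3 = 11 for Fika, 6 for Ember — Fika by 11–6.
Fika beats Ember; loses to Lantern — 1 pairwise win.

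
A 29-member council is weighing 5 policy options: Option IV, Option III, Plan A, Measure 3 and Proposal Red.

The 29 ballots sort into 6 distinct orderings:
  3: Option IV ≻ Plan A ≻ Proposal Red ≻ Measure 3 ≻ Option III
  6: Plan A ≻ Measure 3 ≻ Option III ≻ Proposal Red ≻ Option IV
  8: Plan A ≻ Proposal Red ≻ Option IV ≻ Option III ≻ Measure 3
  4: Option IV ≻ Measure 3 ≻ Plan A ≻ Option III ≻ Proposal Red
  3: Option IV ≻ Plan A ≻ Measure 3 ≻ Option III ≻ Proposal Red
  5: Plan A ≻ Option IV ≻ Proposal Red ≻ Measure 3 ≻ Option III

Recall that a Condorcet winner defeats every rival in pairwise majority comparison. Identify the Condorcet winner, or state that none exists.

Plan A

Pairwise majorities:
Option IV vs Option III: 3+8+4+3+5 = 23 for Option IV, 6 for Option III — Option IV by 23–6.
Option IV vs Plan A: Option IV preferred on 3+4+3 = 10 ballots; Plan A wins 19–10.
Option IV vs Measure 3: 3+8+4+3+5 = 23 for Option IV, 6 for Measure 3 — Option IV by 23–6.
Option IV vs Proposal Red: 3+4+3+5 = 15 for Option IV, 14 for Proposal Red — Option IV by 15–14.
Option III vs Plan A: Option III is ranked higher on 0 ballots, Plan A on 29. Plan A wins 29–0.
Option III vs Measure 3: 8 for Option III, 21 for Measure 3 — Measure 3 by 21–8.
Option III vs Proposal Red: 13 to 16, Proposal Red.
Plan A vs Measure 3: Plan A preferred on 3+6+8+3+5 = 25 ballots; Plan A wins 25–4.
Plan A vs Proposal Red: 29 to 0, Plan A.
Measure 3 vs Proposal Red: 13 to 16, Proposal Red.
Plan A defeats every rival head-to-head and is the Condorcet winner.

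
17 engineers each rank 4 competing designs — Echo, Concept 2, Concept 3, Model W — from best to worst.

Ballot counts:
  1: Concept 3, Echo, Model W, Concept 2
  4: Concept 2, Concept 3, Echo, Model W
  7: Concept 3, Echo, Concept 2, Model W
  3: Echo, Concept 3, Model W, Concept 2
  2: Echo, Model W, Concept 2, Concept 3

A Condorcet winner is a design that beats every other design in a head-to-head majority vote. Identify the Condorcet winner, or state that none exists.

Pairwise majorities:
Echo vs Concept 2: Echo wins 13–4.
Echo vs Concept 3: Concept 3, 12–5.
Echo vs Model W: Echo, 17–0.
Concept 2–Concept 3: Concept 3 11–6.
Concept 2–Model W: Concept 2 11–6.
Concept 3 vs Model W: Concept 3, 15–2.
Only Concept 3 has no losses; Concept 3 is the Condorcet winner.

Concept 3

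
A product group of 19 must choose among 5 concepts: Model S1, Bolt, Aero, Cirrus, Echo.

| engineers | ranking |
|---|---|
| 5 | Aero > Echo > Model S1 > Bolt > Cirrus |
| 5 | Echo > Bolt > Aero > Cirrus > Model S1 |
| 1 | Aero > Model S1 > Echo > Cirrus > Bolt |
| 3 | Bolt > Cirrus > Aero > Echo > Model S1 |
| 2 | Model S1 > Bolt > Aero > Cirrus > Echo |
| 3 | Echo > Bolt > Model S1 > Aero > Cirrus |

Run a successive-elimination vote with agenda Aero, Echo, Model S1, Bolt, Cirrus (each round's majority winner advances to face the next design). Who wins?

Round 1: Aero vs Echo — 11–8, Aero advances.
Round 2: Aero vs Model S1 — 14–5, Aero advances.
Round 3: Aero vs Bolt — 6–13, Bolt advances.
Round 4: Bolt vs Cirrus — 18–1, Bolt advances.
Bolt survives the agenda.

Bolt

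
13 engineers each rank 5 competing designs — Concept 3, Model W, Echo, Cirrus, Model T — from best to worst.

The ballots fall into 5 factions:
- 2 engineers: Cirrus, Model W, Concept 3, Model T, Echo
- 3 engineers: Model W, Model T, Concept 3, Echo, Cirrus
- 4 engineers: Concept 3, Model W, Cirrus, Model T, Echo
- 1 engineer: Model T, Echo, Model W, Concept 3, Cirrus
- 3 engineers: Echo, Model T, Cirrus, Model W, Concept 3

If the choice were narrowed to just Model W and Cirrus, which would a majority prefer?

Model W

Ballots ranking Model W above Cirrus: 3 + 4 + 1 = 8.
Ballots ranking Cirrus above Model W: 13 − 8 = 5.
Model W wins the head-to-head 8–5.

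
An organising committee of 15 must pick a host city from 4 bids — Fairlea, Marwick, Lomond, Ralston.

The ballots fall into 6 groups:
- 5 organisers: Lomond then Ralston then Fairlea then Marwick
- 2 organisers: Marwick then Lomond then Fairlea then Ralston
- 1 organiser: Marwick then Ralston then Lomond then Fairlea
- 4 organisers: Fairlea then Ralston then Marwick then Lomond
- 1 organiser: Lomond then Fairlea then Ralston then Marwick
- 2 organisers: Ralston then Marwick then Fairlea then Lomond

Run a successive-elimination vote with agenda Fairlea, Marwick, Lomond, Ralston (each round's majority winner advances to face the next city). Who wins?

Round 1: Fairlea vs Marwick — 10–5, Fairlea advances.
Round 2: Fairlea vs Lomond — 6–9, Lomond advances.
Round 3: Lomond vs Ralston — 8–7, Lomond advances.
The agenda winner is Lomond.

Lomond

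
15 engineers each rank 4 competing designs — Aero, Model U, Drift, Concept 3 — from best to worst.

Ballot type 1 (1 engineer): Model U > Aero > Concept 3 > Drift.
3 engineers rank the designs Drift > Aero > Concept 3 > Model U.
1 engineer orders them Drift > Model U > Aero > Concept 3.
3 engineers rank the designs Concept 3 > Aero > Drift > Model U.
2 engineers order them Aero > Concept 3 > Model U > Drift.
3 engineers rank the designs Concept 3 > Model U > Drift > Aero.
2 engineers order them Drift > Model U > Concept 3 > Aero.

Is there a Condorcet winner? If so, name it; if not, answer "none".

Concept 3

Pairwise majorities:
Aero vs Model U: Aero is ranked higher on 3+3+2 = 8 ballots, Model U on 7. Aero wins 8–7.
Aero vs Drift: Aero preferred on 1+3+2 = 6 ballots; Drift wins 9–6.
Aero vs Concept 3: Concept 3, 8–7.
Model U vs Drift: Model U preferred on 1+2+3 = 6 ballots; Drift wins 9–6.
Model U–Concept 3: Concept 3 11–4.
Drift vs Concept 3: Drift is ranked higher on 3+1+2 = 6 ballots, Concept 3 on 9. Concept 3 wins 9–6.
Concept 3 beats each of Aero, Model U, Drift — Concept 3 is the Condorcet winner.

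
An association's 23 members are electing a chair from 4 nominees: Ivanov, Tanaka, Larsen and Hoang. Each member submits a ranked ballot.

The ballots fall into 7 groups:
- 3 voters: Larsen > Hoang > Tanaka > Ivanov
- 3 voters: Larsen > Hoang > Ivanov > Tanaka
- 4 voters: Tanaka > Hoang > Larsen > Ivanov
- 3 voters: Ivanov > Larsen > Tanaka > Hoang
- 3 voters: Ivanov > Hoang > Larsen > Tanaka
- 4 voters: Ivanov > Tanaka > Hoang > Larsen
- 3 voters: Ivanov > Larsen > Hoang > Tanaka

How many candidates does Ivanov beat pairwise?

3

Ivanov against each rival (23 voters):
Ivanov vs Tanaka: 16 to 7, Ivanov.
Ivanov–Larsen: Ivanov 13–10.
Ivanov vs Hoang: 3+3+4+3 = 13 for Ivanov, 10 for Hoang — Ivanov by 13–10.
Ivanov beats Tanaka, Larsen, Hoang — 3 pairwise wins.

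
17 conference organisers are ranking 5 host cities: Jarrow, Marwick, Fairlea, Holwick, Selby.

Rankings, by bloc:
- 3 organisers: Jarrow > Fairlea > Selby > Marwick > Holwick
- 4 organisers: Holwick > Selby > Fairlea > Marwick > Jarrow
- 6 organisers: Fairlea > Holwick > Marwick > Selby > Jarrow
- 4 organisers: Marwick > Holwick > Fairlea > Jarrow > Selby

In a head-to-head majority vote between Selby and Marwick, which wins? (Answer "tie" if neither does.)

Ballots ranking Selby above Marwick: 3 + 4 = 7.
Ballots ranking Marwick above Selby: 17 − 7 = 10.
Marwick wins the head-to-head 10–7.

Marwick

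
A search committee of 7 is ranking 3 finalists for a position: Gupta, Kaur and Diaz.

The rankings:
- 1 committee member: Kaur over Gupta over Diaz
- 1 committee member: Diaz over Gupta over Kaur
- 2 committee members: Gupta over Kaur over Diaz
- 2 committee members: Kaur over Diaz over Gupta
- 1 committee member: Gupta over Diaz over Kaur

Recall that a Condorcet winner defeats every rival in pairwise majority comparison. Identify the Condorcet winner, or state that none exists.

Head-to-head results (7 committee members):
Gupta–Kaur: Gupta 4–3.
Gupta vs Diaz: Gupta, 4–3.
Kaur vs Diaz: Kaur, 5–2.
Only Gupta has no losses; Gupta is the Condorcet winner.

Gupta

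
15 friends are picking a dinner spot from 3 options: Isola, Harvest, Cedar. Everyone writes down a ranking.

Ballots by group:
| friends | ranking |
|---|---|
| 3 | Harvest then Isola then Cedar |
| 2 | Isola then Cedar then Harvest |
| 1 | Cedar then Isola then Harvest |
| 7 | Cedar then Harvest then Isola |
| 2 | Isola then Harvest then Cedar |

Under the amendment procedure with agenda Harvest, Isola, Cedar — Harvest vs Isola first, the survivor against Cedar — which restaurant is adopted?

Cedar

Round 1: Harvest vs Isola — 10–5, Harvest advances.
Round 2: Harvest vs Cedar — 5–10, Cedar advances.
Cedar survives the agenda.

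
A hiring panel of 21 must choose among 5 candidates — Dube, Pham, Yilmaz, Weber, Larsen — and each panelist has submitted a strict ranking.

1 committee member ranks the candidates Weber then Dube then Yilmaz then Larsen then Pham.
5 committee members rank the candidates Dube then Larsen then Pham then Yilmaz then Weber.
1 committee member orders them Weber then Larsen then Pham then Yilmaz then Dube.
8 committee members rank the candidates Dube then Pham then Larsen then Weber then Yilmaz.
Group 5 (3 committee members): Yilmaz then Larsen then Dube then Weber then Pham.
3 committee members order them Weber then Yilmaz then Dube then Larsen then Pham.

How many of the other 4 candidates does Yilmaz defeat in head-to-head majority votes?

Yilmaz against each rival (21 committee members):
Yilmaz vs Dube: 1+3+3 = 7 for Yilmaz, 14 for Dube — Dube by 14–7.
Yilmaz–Pham: Pham 14–7.
Yilmaz vs Weber: Weber, 13–8.
Yilmaz vs Larsen: Yilmaz is ranked higher on 1+3+3 = 7 ballots, Larsen on 14. Larsen wins 14–7.
Yilmaz beats no one; loses to Dube, Pham, Weber, Larsen — 0 pairwise wins.

0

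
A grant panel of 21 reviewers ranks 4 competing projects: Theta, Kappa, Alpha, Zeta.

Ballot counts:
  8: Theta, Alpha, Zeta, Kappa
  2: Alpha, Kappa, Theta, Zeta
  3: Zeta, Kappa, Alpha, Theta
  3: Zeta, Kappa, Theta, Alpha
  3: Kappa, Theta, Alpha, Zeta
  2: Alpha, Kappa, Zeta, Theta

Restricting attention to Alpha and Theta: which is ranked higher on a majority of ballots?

Theta

Ballots ranking Alpha above Theta: 2 + 3 + 2 = 7.
Ballots ranking Theta above Alpha: 21 − 7 = 14.
Theta wins the head-to-head 14–7.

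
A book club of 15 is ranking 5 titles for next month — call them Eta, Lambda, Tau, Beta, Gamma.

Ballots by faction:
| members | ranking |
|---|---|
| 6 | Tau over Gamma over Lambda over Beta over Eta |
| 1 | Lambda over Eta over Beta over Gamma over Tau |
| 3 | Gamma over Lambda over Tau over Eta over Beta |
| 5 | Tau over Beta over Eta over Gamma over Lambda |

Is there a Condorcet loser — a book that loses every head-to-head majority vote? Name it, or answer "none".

Eta

Pairwise majorities:
Eta vs Lambda: Eta preferred on 5 ballots; Lambda wins 10–5.
Eta vs Tau: Eta is ranked higher on 1 ballot, Tau on 14. Tau wins 14–1.
Eta vs Beta: Beta wins 11–4.
Eta vs Gamma: Gamma wins 9–6.
Lambda vs Tau: Lambda is ranked higher on 1+3 = 4 ballots, Tau on 11. Tau wins 11–4.
Lambda vs Beta: Lambda is ranked higher on 6+1+3 = 10 ballots, Beta on 5. Lambda wins 10–5.
Lambda vs Gamma: 1 to 14, Gamma.
Tau vs Beta: Tau wins 14–1.
Tau vs Gamma: 11 to 4, Tau.
Beta vs Gamma: Gamma wins 9–6.
Only Eta has no wins; Eta is the Condorcet loser.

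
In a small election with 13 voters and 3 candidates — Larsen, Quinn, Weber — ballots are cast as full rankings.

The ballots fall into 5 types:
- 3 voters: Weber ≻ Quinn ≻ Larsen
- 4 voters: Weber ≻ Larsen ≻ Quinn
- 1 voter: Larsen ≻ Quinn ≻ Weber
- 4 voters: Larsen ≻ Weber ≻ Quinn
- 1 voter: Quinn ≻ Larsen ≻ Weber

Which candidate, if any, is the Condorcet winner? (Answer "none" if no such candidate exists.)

Pairwise majorities:
Larsen vs Quinn: Larsen wins 9–4.
Larsen–Weber: Weber 7–6.
Quinn–Weber: Weber 11–2.
Weber defeats every rival head-to-head and is the Condorcet winner.

Weber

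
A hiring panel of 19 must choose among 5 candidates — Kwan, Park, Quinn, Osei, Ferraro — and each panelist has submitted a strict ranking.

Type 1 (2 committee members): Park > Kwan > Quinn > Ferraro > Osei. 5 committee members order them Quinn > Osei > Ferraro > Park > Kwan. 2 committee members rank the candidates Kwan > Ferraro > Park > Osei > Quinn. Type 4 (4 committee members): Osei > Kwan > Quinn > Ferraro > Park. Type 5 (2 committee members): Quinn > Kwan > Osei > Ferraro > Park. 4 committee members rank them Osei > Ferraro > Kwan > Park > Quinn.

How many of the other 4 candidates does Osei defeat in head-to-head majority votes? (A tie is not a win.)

4

Osei against each rival (19 committee members):
Osei vs Kwan: Osei is ranked higher on 5+4+4 = 13 ballots, Kwan on 6. Osei wins 13–6.
Osei vs Park: Osei is ranked higher on 5+4+2+4 = 15 ballots, Park on 4. Osei wins 15–4.
Osei vs Quinn: Osei preferred on 2+4+4 = 10 ballots; Osei wins 10–9.
Osei–Ferraro: Osei 15–4.
Osei beats Kwan, Park, Quinn, Ferraro — 4 pairwise wins.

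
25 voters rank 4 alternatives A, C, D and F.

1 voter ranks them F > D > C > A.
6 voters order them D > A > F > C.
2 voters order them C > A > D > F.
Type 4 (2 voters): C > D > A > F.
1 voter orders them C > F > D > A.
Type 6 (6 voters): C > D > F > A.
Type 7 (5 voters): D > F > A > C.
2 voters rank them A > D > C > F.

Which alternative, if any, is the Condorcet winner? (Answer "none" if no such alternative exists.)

Check each pair by majority over 25 ballots:
A–C: A 13–12.
A–D: D 21–4.
A vs F: F wins 13–12.
C vs D: D, 14–11.
C vs F: C wins 13–12.
D vs F: D, 23–2.
D beats each of A, C, F — D is the Condorcet winner.

D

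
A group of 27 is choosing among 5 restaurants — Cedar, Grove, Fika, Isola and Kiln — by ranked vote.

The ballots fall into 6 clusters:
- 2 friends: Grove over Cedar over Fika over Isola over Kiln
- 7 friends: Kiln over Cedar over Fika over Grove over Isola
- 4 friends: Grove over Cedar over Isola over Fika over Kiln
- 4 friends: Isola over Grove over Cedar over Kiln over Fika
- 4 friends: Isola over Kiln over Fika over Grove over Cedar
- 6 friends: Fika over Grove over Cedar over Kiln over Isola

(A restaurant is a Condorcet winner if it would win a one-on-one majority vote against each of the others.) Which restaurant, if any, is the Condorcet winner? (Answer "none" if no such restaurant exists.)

Head-to-head results (27 friends):
Cedar vs Grove: Grove, 20–7.
Cedar–Fika: Cedar 17–10.
Cedar vs Isola: Cedar, 19–8.
Cedar–Kiln: Cedar 16–11.
Grove–Fika: Fika 17–10.
Grove vs Isola: Grove wins 19–8.
Grove vs Kiln: Grove wins 16–11.
Fika–Isola: Fika 15–12.
Fika vs Kiln: Kiln, 15–12.
Isola vs Kiln: Isola, 14–13.
No restaurant is unbeaten: Cedar loses to Grove; Grove loses to Fika; Fika loses to Cedar; Isola loses to Cedar; Kiln loses to Cedar. In particular Cedar > Fika > Grove > Cedar is a majority cycle — no Condorcet winner exists.

none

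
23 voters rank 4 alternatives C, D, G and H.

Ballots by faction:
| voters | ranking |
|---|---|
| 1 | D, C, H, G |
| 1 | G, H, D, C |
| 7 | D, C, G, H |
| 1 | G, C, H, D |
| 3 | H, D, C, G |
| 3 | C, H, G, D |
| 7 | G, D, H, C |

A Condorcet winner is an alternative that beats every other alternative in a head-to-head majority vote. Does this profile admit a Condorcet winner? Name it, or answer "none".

Check each pair by majority over 23 ballots:
C vs D: D wins 19–4.
C–G: C 14–9.
C vs H: C, 12–11.
D vs G: 1+7+3 = 11 for D, 12 for G — G by 12–11.
D vs H: D wins 15–8.
G–H: G 16–7.
No alternative is unbeaten: C loses to D; D loses to G; G loses to C; H loses to C. In particular C > G > D > C is a majority cycle — no Condorcet winner exists.

none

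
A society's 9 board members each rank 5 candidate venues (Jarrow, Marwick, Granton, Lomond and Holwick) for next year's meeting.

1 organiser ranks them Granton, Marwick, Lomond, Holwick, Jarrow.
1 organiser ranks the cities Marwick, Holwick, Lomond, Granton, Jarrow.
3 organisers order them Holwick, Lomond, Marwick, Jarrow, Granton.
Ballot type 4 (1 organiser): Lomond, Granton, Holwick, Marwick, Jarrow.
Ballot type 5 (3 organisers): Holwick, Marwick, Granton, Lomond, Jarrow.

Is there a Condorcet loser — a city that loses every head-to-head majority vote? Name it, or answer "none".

Jarrow

Pairwise majorities:
Jarrow vs Marwick: Jarrow preferred on 0 ballots; Marwick wins 9–0.
Jarrow vs Granton: 3 for Jarrow, 6 for Granton — Granton by 6–3.
Jarrow vs Lomond: Jarrow preferred on 0 ballots; Lomond wins 9–0.
Jarrow vs Holwick: 0 for Jarrow, 9 for Holwick — Holwick by 9–0.
Marwick vs Granton: 1+3+3 = 7 for Marwick, 2 for Granton — Marwick by 7–2.
Marwick vs Lomond: 1+1+3 = 5 for Marwick, 4 for Lomond — Marwick by 5–4.
Marwick vs Holwick: Holwick wins 7–2.
Granton vs Lomond: 1+3 = 4 for Granton, 5 for Lomond — Lomond by 5–4.
Granton–Holwick: Holwick 7–2.
Lomond–Holwick: Holwick 7–2.
Only Jarrow has no wins; Jarrow is the Condorcet loser.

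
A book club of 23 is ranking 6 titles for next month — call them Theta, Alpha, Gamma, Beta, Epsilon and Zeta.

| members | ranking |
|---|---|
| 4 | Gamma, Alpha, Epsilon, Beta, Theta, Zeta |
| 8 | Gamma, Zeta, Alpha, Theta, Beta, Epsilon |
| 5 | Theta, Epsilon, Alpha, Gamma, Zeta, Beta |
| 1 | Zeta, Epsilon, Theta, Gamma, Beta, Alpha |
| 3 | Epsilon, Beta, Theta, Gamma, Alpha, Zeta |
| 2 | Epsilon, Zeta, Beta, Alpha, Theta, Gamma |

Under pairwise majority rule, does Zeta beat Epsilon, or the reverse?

Ballots ranking Zeta above Epsilon: 8 + 1 = 9.
Ballots ranking Epsilon above Zeta: 23 − 9 = 14.
Epsilon wins the head-to-head 14–9.

Epsilon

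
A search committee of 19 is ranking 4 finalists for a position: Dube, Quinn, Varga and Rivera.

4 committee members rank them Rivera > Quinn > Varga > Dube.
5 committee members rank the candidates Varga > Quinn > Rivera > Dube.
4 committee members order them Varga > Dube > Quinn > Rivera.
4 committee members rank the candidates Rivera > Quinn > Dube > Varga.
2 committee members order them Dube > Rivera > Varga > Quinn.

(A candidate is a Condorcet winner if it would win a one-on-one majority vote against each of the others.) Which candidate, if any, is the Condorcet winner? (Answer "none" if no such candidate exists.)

Check each pair by majority over 19 ballots:
Dube–Quinn: Quinn 13–6.
Dube vs Varga: Varga, 13–6.
Dube–Rivera: Rivera 13–6.
Quinn vs Varga: Varga, 11–8.
Quinn vs Rivera: Rivera wins 10–9.
Varga vs Rivera: Rivera, 10–9.
Rivera wins every pairwise contest, so Rivera is the Condorcet winner.

Rivera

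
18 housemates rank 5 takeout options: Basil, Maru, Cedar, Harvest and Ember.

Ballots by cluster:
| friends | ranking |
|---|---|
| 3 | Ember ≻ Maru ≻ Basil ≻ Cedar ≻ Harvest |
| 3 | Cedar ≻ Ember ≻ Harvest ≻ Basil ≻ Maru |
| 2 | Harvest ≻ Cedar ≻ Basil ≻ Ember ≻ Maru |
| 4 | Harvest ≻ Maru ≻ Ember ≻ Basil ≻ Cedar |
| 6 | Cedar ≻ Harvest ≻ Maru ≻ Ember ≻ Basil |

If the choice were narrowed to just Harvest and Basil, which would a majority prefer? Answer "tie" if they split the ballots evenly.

Harvest

Ballots ranking Harvest above Basil: 3 + 2 + 4 + 6 = 15.
Ballots ranking Basil above Harvest: 18 − 15 = 3.
Harvest wins the head-to-head 15–3.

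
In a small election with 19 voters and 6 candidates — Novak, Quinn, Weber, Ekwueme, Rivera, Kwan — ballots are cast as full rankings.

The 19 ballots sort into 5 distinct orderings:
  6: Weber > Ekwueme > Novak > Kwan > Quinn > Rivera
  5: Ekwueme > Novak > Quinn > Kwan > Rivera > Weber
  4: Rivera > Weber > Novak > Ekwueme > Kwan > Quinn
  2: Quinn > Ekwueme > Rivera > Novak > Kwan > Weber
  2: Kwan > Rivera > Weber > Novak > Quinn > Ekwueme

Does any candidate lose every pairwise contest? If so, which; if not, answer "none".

Pairwise majorities:
Novak vs Quinn: 17 to 2, Novak.
Novak vs Weber: 7 to 12, Weber.
Novak vs Ekwueme: Novak is ranked higher on 4+2 = 6 ballots, Ekwueme on 13. Ekwueme wins 13–6.
Novak–Rivera: Novak 11–8.
Novak vs Kwan: Novak wins 17–2.
Quinn vs Weber: Quinn is ranked higher on 5+2 = 7 ballots, Weber on 12. Weber wins 12–7.
Quinn vs Ekwueme: Ekwueme wins 15–4.
Quinn vs Rivera: Quinn preferred on 6+5+2 = 13 ballots; Quinn wins 13–6.
Quinn vs Kwan: Kwan, 12–7.
Weber vs Ekwueme: Weber wins 12–7.
Weber–Rivera: Rivera 13–6.
Weber vs Kwan: Weber preferred on 6+4 = 10 ballots; Weber wins 10–9.
Ekwueme–Rivera: Ekwueme 13–6.
Ekwueme–Kwan: Ekwueme 17–2.
Rivera vs Kwan: 4+2 = 6 for Rivera, 13 for Kwan — Kwan by 13–6.
No candidate is winless: Novak beats Quinn; Quinn beats Rivera; Weber beats Novak; Ekwueme beats Novak; Rivera beats Weber; Kwan beats Quinn. There is no Condorcet loser.

none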